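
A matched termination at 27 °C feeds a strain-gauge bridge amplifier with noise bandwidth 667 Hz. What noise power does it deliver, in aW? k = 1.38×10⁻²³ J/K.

T = 27 °C + 273.15 = 300.15 K
P_n = kTB = 1.38×10⁻²³ × 300.15 × 6.67×10² = 2.76×10⁻¹⁸ W = 2.76 aW

2.76 aW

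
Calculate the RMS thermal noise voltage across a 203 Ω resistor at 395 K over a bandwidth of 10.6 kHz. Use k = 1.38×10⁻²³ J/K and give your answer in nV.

V_n = √(4kTRB)
4kTRB = 4 × 1.38×10⁻²³ × 395 × 2.03×10² × 1.06×10⁴ = 4.69×10⁻¹⁴ V²
V_n = √(4.69×10⁻¹⁴) = 2.17×10⁻⁷ V = 217 nV

217 nV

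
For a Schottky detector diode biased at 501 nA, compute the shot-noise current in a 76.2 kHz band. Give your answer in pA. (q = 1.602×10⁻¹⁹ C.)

I_n = √(2qI·B)
2qI·B = 2 × 1.602×10⁻¹⁹ × 5.01×10⁻⁷ × 7.62×10⁴ = 1.22×10⁻²⁰ A²
I_n = √(1.22×10⁻²⁰) = 1.11×10⁻¹⁰ A = 111 pA

111 pA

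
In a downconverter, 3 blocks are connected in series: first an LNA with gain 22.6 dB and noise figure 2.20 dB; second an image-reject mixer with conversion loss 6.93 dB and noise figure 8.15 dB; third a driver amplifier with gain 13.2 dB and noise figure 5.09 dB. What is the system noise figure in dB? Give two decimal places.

Convert to linear (a loss of L dB is a gain of −L dB): F_i = 10^(NF_i/10), G_i = 10^(G_i,dB/10)
  Stage 1: F_1 = 10^(2.20/10) = 1.660, G_1 = 10^(22.6/10) = 182.0
  Stage 2: F_2 = 10^(8.15/10) = 6.531, G_2 = 10^(−6.93/10) = 0.2028
  Stage 3: F_3 = 10^(5.09/10) = 3.228, G_3 = 10^(13.2/10) = 20.89
Friis cascade:
  F = 1.660 + (6.531 − 1)/182.0 + (3.228 − 1)/36.90 = 1.750
NF = 10 log₁₀(1.750) = 2.43 dB

2.43 dB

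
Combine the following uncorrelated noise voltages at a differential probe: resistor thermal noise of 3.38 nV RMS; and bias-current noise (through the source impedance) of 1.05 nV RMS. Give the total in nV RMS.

Uncorrelated sources add in power (mean-square): V_tot = √(ΣV_i²)
V_tot = √[(3.38×10⁻⁹)² + (1.05×10⁻⁹)²] = 3.54×10⁻⁹ V = 3.54 nV

3.54 nV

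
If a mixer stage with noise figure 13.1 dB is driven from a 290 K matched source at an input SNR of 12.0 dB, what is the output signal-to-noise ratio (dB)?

−1.1 dB

By definition F = SNR_in/SNR_out, so in dB: SNR_out = SNR_in − NF
SNR_out = 12.0 − 13.1 = −1.1 dB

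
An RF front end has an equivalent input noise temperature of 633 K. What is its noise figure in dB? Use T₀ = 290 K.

5.03 dB

F = 1 + T_e/T₀ = 1 + 633/290 = 3.18276
NF = 10 log₁₀(3.18276) = 5.03 dB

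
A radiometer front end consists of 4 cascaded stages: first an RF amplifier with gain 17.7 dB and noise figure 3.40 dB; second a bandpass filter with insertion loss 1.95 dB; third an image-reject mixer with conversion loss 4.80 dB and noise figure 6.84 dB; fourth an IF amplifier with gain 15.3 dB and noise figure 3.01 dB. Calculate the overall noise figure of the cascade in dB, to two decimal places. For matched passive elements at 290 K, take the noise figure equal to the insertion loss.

3.77 dB

Convert to linear (a loss of L dB is a gain of −L dB): F_i = 10^(NF_i/10), G_i = 10^(G_i,dB/10)
  Stage 1: F_1 = 10^(3.40/10) = 2.188, G_1 = 10^(17.7/10) = 58.88
  Stage 2: F_2 = 10^(1.95/10) = 1.567, G_2 = 10^(−1.95/10) = 0.6383
  Stage 3: F_3 = 10^(6.84/10) = 4.831, G_3 = 10^(−4.80/10) = 0.3311
  Stage 4: F_4 = 10^(3.01/10) = 2.000, G_4 = 10^(15.3/10) = 33.88
Friis cascade:
  F = 2.188 + (1.567 − 1)/58.88 + (4.831 − 1)/37.58 + (2.000 − 1)/12.45 = 2.380
NF = 10 log₁₀(2.380) = 3.77 dB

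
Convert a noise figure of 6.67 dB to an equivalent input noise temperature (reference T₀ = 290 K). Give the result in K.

1057 K

F = 10^(6.67/10) = 4.64515
T_e = (F − 1)·T₀ = (4.64515 − 1) × 290 = 1057 K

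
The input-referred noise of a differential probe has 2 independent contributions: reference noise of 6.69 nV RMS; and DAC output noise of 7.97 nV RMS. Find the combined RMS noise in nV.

10.4 nV

Uncorrelated sources add in power (mean-square): V_tot = √(ΣV_i²)
V_tot = √[(6.69×10⁻⁹)² + (7.97×10⁻⁹)²] = 1.04×10⁻⁸ V = 10.4 nV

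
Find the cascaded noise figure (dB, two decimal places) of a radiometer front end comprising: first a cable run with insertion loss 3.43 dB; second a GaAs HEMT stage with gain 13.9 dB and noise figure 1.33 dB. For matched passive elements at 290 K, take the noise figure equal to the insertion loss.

Convert to linear (a loss of L dB is a gain of −L dB): F_i = 10^(NF_i/10), G_i = 10^(G_i,dB/10)
  Stage 1: F_1 = 10^(3.43/10) = 2.203, G_1 = 10^(−3.43/10) = 0.4539
  Stage 2: F_2 = 10^(1.33/10) = 1.358, G_2 = 10^(13.9/10) = 24.55
Friis cascade:
  F = 2.203 + (1.358 − 1)/0.4539 = 2.992
NF = 10 log₁₀(2.992) = 4.76 dB

4.76 dB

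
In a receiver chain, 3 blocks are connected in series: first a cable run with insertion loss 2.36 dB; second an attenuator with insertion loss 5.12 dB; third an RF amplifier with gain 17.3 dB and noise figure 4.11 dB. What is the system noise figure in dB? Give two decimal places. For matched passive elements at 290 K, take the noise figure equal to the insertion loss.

Convert to linear (a loss of L dB is a gain of −L dB): F_i = 10^(NF_i/10), G_i = 10^(G_i,dB/10)
  Stage 1: F_1 = 10^(2.36/10) = 1.722, G_1 = 10^(−2.36/10) = 0.5808
  Stage 2: F_2 = 10^(5.12/10) = 3.251, G_2 = 10^(−5.12/10) = 0.3076
  Stage 3: F_3 = 10^(4.11/10) = 2.576, G_3 = 10^(17.3/10) = 53.70
Friis cascade:
  F = 1.722 + (3.251 − 1)/0.5808 + (2.576 − 1)/0.1786 = 14.42
NF = 10 log₁₀(14.42) = 11.59 dB

11.59 dB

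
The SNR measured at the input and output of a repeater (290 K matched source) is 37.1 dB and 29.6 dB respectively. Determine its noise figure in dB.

7.5 dB

NF (dB) = SNR_in(dB) − SNR_out(dB) when the source is at T₀
NF = 37.1 − 29.6 = 7.5 dB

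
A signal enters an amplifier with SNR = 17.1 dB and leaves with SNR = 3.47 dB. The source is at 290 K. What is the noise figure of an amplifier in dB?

NF (dB) = SNR_in(dB) − SNR_out(dB) when the source is at T₀
NF = 17.1 − 3.47 = 13.63 dB

13.63 dB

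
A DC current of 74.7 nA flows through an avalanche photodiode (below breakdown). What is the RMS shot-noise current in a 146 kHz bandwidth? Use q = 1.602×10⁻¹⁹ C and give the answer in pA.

59.1 pA

I_n = √(2qI·B)
2qI·B = 2 × 1.602×10⁻¹⁹ × 7.47×10⁻⁸ × 1.46×10⁵ = 3.49×10⁻²¹ A²
I_n = √(3.49×10⁻²¹) = 5.91×10⁻¹¹ A = 59.1 pA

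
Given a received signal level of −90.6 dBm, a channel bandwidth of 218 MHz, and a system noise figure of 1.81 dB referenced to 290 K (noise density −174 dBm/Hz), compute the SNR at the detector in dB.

Noise floor: N = −174 + 10 log₁₀(B) + NF
10 log₁₀(2.18×10⁸) = 83.38 dB
N = −174 + 83.38 + 1.81 = −88.81 dBm
SNR = P_sig − N = −90.6 − (−88.81) = −1.79 dB → −1.8 dB

−1.8 dB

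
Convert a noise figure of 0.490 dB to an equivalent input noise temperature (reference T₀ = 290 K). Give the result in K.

F = 10^(0.490/10) = 1.11944
T_e = (F − 1)·T₀ = (1.11944 − 1) × 290 = 34.6 K

34.6 K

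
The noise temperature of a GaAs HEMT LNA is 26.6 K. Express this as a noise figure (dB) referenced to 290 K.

F = 1 + T_e/T₀ = 1 + 26.6/290 = 1.09172
NF = 10 log₁₀(1.09172) = 0.381 dB

0.381 dB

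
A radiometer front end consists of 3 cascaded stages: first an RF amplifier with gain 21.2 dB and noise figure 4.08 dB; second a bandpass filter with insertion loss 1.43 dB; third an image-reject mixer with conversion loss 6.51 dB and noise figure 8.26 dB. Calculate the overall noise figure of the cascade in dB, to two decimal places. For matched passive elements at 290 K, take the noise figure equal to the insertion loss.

4.19 dB

Convert to linear (a loss of L dB is a gain of −L dB): F_i = 10^(NF_i/10), G_i = 10^(G_i,dB/10)
  Stage 1: F_1 = 10^(4.08/10) = 2.559, G_1 = 10^(21.2/10) = 131.8
  Stage 2: F_2 = 10^(1.43/10) = 1.390, G_2 = 10^(−1.43/10) = 0.7194
  Stage 3: F_3 = 10^(8.26/10) = 6.699, G_3 = 10^(−6.51/10) = 0.2234
Friis cascade:
  F = 2.559 + (1.390 − 1)/131.8 + (6.699 − 1)/94.84 = 2.622
NF = 10 log₁₀(2.622) = 4.19 dB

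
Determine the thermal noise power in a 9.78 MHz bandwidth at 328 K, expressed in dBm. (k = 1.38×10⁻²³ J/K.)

P_n = kTB = 1.38×10⁻²³ × 328 × 9.78×10⁶ = 4.43×10⁻¹⁴ W
In dBm: 10 log₁₀(4.43×10⁻¹⁴ / 10⁻³) = −103.5 dBm

−103.5 dBm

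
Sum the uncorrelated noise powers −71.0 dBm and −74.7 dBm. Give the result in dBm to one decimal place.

−69.5 dBm

Convert to linear, add, convert back:
P₁ = 7.94×10⁻¹¹ W, P₂ = 3.39×10⁻¹¹ W
P_tot = 1.13×10⁻¹⁰ W → 10 log₁₀(P_tot / 10⁻³) = −69.5 dBm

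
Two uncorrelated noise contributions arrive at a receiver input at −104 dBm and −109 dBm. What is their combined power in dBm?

−102.8 dBm

Convert to linear, add, convert back:
P₁ = 3.98×10⁻¹⁴ W, P₂ = 1.26×10⁻¹⁴ W
P_tot = 5.24×10⁻¹⁴ W → 10 log₁₀(P_tot / 10⁻³) = −102.8 dBm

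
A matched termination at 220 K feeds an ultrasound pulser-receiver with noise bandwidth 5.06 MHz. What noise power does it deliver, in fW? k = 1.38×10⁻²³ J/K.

P_n = kTB = 1.38×10⁻²³ × 220 × 5.06×10⁶ = 1.54×10⁻¹⁴ W = 15.4 fW

15.4 fW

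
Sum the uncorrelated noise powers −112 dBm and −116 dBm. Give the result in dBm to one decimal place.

−110.5 dBm

Convert to linear, add, convert back:
P₁ = 6.31×10⁻¹⁵ W, P₂ = 2.51×10⁻¹⁵ W
P_tot = 8.82×10⁻¹⁵ W → 10 log₁₀(P_tot / 10⁻³) = −110.5 dBm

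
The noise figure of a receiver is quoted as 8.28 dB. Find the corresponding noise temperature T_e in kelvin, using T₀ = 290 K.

1662 K

F = 10^(8.28/10) = 6.72977
T_e = (F − 1)·T₀ = (6.72977 − 1) × 290 = 1662 K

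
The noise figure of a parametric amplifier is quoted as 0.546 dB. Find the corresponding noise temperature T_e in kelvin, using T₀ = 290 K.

38.9 K

F = 10^(0.546/10) = 1.13397
T_e = (F − 1)·T₀ = (1.13397 − 1) × 290 = 38.9 K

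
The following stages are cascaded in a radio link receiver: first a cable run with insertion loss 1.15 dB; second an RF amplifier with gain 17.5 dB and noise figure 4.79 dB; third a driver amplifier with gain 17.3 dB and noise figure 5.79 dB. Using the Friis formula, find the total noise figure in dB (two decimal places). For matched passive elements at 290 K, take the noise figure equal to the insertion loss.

6.01 dB

Convert to linear (a loss of L dB is a gain of −L dB): F_i = 10^(NF_i/10), G_i = 10^(G_i,dB/10)
  Stage 1: F_1 = 10^(1.15/10) = 1.303, G_1 = 10^(−1.15/10) = 0.7674
  Stage 2: F_2 = 10^(4.79/10) = 3.013, G_2 = 10^(17.5/10) = 56.23
  Stage 3: F_3 = 10^(5.79/10) = 3.793, G_3 = 10^(17.3/10) = 53.70
Friis cascade:
  F = 1.303 + (3.013 − 1)/0.7674 + (3.793 − 1)/43.15 = 3.991
NF = 10 log₁₀(3.991) = 6.01 dB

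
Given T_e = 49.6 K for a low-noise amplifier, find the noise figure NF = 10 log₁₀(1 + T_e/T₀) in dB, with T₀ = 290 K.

F = 1 + T_e/T₀ = 1 + 49.6/290 = 1.17103
NF = 10 log₁₀(1.17103) = 0.686 dB

0.686 dB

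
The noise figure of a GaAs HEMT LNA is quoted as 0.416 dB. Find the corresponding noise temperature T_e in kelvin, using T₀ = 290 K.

F = 10^(0.416/10) = 1.10053
T_e = (F − 1)·T₀ = (1.10053 − 1) × 290 = 29.2 K

29.2 K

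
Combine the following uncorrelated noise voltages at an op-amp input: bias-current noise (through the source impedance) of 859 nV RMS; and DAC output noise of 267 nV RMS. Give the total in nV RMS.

Uncorrelated sources add in power (mean-square): V_tot = √(ΣV_i²)
V_tot = √[(8.59×10⁻⁷)² + (2.67×10⁻⁷)²] = 9.00×10⁻⁷ V = 900 nV

900 nV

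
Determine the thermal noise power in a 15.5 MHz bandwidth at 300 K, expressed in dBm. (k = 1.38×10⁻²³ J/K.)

P_n = kTB = 1.38×10⁻²³ × 300 × 1.55×10⁷ = 6.42×10⁻¹⁴ W
In dBm: 10 log₁₀(6.42×10⁻¹⁴ / 10⁻³) = −101.9 dBm

−101.9 dBm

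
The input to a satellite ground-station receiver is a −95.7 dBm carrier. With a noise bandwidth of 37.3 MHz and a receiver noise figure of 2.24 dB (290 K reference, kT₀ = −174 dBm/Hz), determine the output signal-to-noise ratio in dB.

Noise floor: N = −174 + 10 log₁₀(B) + NF
10 log₁₀(3.73×10⁷) = 75.72 dB
N = −174 + 75.72 + 2.24 = −96.04 dBm
SNR = P_sig − N = −95.7 − (−96.04) = 0.34 dB → 0.3 dB

0.3 dB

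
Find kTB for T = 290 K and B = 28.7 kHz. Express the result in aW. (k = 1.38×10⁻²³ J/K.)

115 aW

P_n = kTB = 1.38×10⁻²³ × 290 × 2.87×10⁴ = 1.15×10⁻¹⁶ W = 115 aW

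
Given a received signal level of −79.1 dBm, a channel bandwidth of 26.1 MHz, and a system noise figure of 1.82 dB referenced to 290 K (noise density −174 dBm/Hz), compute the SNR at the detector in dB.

Noise floor: N = −174 + 10 log₁₀(B) + NF
10 log₁₀(2.61×10⁷) = 74.17 dB
N = −174 + 74.17 + 1.82 = −98.01 dBm
SNR = P_sig − N = −79.1 − (−98.01) = 18.91 dB → 18.9 dB

18.9 dB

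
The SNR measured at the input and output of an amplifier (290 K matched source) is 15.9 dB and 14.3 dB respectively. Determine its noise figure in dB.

NF (dB) = SNR_in(dB) − SNR_out(dB) when the source is at T₀
NF = 15.9 − 14.3 = 1.6 dB

1.6 dB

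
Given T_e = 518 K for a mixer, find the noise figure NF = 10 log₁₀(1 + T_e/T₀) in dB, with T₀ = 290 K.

4.45 dB

F = 1 + T_e/T₀ = 1 + 518/290 = 2.78621
NF = 10 log₁₀(2.78621) = 4.45 dB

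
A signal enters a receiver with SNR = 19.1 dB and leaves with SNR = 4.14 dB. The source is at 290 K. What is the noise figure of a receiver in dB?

NF (dB) = SNR_in(dB) − SNR_out(dB) when the source is at T₀
NF = 19.1 − 4.14 = 14.96 dB

14.96 dB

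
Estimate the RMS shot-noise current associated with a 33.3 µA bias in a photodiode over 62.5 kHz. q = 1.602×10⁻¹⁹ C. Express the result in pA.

817 pA

I_n = √(2qI·B)
2qI·B = 2 × 1.602×10⁻¹⁹ × 3.33×10⁻⁵ × 6.25×10⁴ = 6.67×10⁻¹⁹ A²
I_n = √(6.67×10⁻¹⁹) = 8.17×10⁻¹⁰ A = 817 pA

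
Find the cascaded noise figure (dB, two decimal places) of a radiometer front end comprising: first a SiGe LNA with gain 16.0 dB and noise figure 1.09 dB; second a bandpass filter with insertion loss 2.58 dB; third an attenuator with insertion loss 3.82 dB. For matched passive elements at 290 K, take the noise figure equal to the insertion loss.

Convert to linear (a loss of L dB is a gain of −L dB): F_i = 10^(NF_i/10), G_i = 10^(G_i,dB/10)
  Stage 1: F_1 = 10^(1.09/10) = 1.285, G_1 = 10^(16.0/10) = 39.81
  Stage 2: F_2 = 10^(2.58/10) = 1.811, G_2 = 10^(−2.58/10) = 0.5521
  Stage 3: F_3 = 10^(3.82/10) = 2.410, G_3 = 10^(−3.82/10) = 0.4150
Friis cascade:
  F = 1.285 + (1.811 − 1)/39.81 + (2.410 − 1)/21.98 = 1.370
NF = 10 log₁₀(1.370) = 1.37 dB

1.37 dB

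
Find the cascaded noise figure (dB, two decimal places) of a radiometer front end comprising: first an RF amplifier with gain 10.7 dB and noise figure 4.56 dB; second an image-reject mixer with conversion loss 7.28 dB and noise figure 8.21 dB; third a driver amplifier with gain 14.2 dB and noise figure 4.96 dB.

6.34 dB

Convert to linear (a loss of L dB is a gain of −L dB): F_i = 10^(NF_i/10), G_i = 10^(G_i,dB/10)
  Stage 1: F_1 = 10^(4.56/10) = 2.858, G_1 = 10^(10.7/10) = 11.75
  Stage 2: F_2 = 10^(8.21/10) = 6.622, G_2 = 10^(−7.28/10) = 0.1871
  Stage 3: F_3 = 10^(4.96/10) = 3.133, G_3 = 10^(14.2/10) = 26.30
Friis cascade:
  F = 2.858 + (6.622 − 1)/11.75 + (3.133 − 1)/2.198 = 4.307
NF = 10 log₁₀(4.307) = 6.34 dB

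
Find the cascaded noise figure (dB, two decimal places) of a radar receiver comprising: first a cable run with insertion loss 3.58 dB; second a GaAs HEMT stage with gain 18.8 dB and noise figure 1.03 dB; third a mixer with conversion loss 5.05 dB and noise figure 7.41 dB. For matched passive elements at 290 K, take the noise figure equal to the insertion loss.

Convert to linear (a loss of L dB is a gain of −L dB): F_i = 10^(NF_i/10), G_i = 10^(G_i,dB/10)
  Stage 1: F_1 = 10^(3.58/10) = 2.280, G_1 = 10^(−3.58/10) = 0.4385
  Stage 2: F_2 = 10^(1.03/10) = 1.268, G_2 = 10^(18.8/10) = 75.86
  Stage 3: F_3 = 10^(7.41/10) = 5.508, G_3 = 10^(−5.05/10) = 0.3126
Friis cascade:
  F = 2.280 + (1.268 − 1)/0.4385 + (5.508 − 1)/33.27 = 3.026
NF = 10 log₁₀(3.026) = 4.81 dB

4.81 dB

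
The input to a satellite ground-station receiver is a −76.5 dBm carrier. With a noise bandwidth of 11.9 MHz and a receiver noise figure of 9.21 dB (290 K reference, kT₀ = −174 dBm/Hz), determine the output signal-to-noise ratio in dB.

17.5 dB

Noise floor: N = −174 + 10 log₁₀(B) + NF
10 log₁₀(1.19×10⁷) = 70.76 dB
N = −174 + 70.76 + 9.21 = −94.03 dBm
SNR = P_sig − N = −76.5 − (−94.03) = 17.53 dB → 17.5 dB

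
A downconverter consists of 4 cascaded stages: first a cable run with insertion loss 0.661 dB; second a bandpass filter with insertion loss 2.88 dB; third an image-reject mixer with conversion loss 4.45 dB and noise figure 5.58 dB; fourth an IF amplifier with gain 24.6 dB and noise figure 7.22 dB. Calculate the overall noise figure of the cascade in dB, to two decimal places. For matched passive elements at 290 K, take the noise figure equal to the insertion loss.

Convert to linear (a loss of L dB is a gain of −L dB): F_i = 10^(NF_i/10), G_i = 10^(G_i,dB/10)
  Stage 1: F_1 = 10^(0.661/10) = 1.164, G_1 = 10^(−0.661/10) = 0.8588
  Stage 2: F_2 = 10^(2.88/10) = 1.941, G_2 = 10^(−2.88/10) = 0.5152
  Stage 3: F_3 = 10^(5.58/10) = 3.614, G_3 = 10^(−4.45/10) = 0.3589
  Stage 4: F_4 = 10^(7.22/10) = 5.272, G_4 = 10^(24.6/10) = 288.4
Friis cascade:
  F = 1.164 + (1.941 − 1)/0.8588 + (3.614 − 1)/0.4425 + (5.272 − 1)/0.1588 = 35.07
NF = 10 log₁₀(35.07) = 15.45 dB

15.45 dB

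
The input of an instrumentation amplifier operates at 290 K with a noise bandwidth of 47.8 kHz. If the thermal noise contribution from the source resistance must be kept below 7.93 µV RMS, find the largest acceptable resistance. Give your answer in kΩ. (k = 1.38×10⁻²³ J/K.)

Johnson–Nyquist: V_n = √(4kTRB) ⇒ R = V_n² / (4kTB)
4kTB = 4 × 1.38×10⁻²³ × 290 × 4.78×10⁴ = 7.65×10⁻¹⁶
R = (7.93×10⁻⁶)² / 7.65×10⁻¹⁶ = 8.22×10⁴ Ω = 82.2 kΩ

82.2 kΩ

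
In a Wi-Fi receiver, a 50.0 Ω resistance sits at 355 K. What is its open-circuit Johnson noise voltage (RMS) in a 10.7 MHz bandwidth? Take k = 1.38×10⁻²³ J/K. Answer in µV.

3.24 µV

V_n = √(4kTRB)
4kTRB = 4 × 1.38×10⁻²³ × 355 × 5.00×10¹ × 1.07×10⁷ = 1.05×10⁻¹¹ V²
V_n = √(1.05×10⁻¹¹) = 3.24×10⁻⁶ V = 3.24 µV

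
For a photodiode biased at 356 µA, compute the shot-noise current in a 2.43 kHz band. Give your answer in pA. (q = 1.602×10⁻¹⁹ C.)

I_n = √(2qI·B)
2qI·B = 2 × 1.602×10⁻¹⁹ × 3.56×10⁻⁴ × 2.43×10³ = 2.77×10⁻¹⁹ A²
I_n = √(2.77×10⁻¹⁹) = 5.26×10⁻¹⁰ A = 526 pA

526 pA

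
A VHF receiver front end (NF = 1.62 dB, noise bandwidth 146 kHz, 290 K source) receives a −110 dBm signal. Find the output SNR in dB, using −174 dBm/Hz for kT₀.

10.7 dB

Noise floor: N = −174 + 10 log₁₀(B) + NF
10 log₁₀(1.46×10⁵) = 51.64 dB
N = −174 + 51.64 + 1.62 = −120.74 dBm
SNR = P_sig − N = −110 − (−120.74) = 10.74 dB → 10.7 dB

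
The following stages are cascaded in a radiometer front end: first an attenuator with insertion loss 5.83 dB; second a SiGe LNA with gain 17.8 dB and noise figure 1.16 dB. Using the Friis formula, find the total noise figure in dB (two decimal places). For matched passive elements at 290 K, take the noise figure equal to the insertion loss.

6.99 dB

Convert to linear (a loss of L dB is a gain of −L dB): F_i = 10^(NF_i/10), G_i = 10^(G_i,dB/10)
  Stage 1: F_1 = 10^(5.83/10) = 3.828, G_1 = 10^(−5.83/10) = 0.2612
  Stage 2: F_2 = 10^(1.16/10) = 1.306, G_2 = 10^(17.8/10) = 60.26
Friis cascade:
  F = 3.828 + (1.306 − 1)/0.2612 = 5.000
NF = 10 log₁₀(5.000) = 6.99 dB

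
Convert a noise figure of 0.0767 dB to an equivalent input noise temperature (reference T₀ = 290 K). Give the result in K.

5.17 K

F = 10^(0.0767/10) = 1.01782
T_e = (F − 1)·T₀ = (1.01782 − 1) × 290 = 5.17 K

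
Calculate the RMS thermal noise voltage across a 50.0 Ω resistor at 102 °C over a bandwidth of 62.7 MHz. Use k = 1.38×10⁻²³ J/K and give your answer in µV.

8.06 µV

T = 102 °C + 273.15 = 375.15 K
V_n = √(4kTRB)
4kTRB = 4 × 1.38×10⁻²³ × 375.15 × 5.00×10¹ × 6.27×10⁷ = 6.49×10⁻¹¹ V²
V_n = √(6.49×10⁻¹¹) = 8.06×10⁻⁶ V = 8.06 µV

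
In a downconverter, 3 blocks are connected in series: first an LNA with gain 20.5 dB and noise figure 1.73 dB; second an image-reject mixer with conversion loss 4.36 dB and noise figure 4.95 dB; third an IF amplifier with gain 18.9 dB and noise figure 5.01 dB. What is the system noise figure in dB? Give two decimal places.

1.93 dB

Convert to linear (a loss of L dB is a gain of −L dB): F_i = 10^(NF_i/10), G_i = 10^(G_i,dB/10)
  Stage 1: F_1 = 10^(1.73/10) = 1.489, G_1 = 10^(20.5/10) = 112.2
  Stage 2: F_2 = 10^(4.95/10) = 3.126, G_2 = 10^(−4.36/10) = 0.3664
  Stage 3: F_3 = 10^(5.01/10) = 3.170, G_3 = 10^(18.9/10) = 77.62
Friis cascade:
  F = 1.489 + (3.126 − 1)/112.2 + (3.170 − 1)/41.11 = 1.561
NF = 10 log₁₀(1.561) = 1.93 dB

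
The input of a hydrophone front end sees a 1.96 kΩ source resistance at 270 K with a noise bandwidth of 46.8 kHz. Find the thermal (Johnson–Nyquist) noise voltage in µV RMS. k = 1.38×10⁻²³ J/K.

1.17 µV

V_n = √(4kTRB)
4kTRB = 4 × 1.38×10⁻²³ × 270 × 1.96×10³ × 4.68×10⁴ = 1.37×10⁻¹² V²
V_n = √(1.37×10⁻¹²) = 1.17×10⁻⁶ V = 1.17 µV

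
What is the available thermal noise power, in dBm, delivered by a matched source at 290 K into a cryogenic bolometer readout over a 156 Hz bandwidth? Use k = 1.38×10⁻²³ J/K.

−152.0 dBm

P_n = kTB = 1.38×10⁻²³ × 290 × 1.56×10² = 6.24×10⁻¹⁹ W
In dBm: 10 log₁₀(6.24×10⁻¹⁹ / 10⁻³) = −152.0 dBm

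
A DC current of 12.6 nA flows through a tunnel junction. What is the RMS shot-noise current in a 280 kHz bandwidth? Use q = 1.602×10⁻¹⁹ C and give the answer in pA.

33.6 pA

I_n = √(2qI·B)
2qI·B = 2 × 1.602×10⁻¹⁹ × 1.26×10⁻⁸ × 2.80×10⁵ = 1.13×10⁻²¹ A²
I_n = √(1.13×10⁻²¹) = 3.36×10⁻¹¹ A = 33.6 pA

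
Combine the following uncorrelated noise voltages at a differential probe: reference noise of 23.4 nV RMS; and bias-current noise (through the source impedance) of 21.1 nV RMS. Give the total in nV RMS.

31.5 nV

Uncorrelated sources add in power (mean-square): V_tot = √(ΣV_i²)
V_tot = √[(2.34×10⁻⁸)² + (2.11×10⁻⁸)²] = 3.15×10⁻⁸ V = 31.5 nV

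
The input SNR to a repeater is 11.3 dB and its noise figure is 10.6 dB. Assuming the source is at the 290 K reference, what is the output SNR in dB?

By definition F = SNR_in/SNR_out, so in dB: SNR_out = SNR_in − NF
SNR_out = 11.3 − 10.6 = 0.7 dB

0.7 dB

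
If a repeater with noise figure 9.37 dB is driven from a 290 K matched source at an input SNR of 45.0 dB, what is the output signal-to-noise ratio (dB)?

35.63 dB

By definition F = SNR_in/SNR_out, so in dB: SNR_out = SNR_in − NF
SNR_out = 45.0 − 9.37 = 35.63 dB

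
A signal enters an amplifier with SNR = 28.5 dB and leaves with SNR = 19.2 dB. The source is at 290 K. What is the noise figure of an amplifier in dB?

9.3 dB

NF (dB) = SNR_in(dB) − SNR_out(dB) when the source is at T₀
NF = 28.5 − 19.2 = 9.3 dB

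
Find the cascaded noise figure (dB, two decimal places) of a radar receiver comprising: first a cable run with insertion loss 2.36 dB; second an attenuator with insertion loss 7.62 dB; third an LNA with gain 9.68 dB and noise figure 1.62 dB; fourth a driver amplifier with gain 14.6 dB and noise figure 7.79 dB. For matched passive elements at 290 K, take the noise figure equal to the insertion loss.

12.97 dB

Convert to linear (a loss of L dB is a gain of −L dB): F_i = 10^(NF_i/10), G_i = 10^(G_i,dB/10)
  Stage 1: F_1 = 10^(2.36/10) = 1.722, G_1 = 10^(−2.36/10) = 0.5808
  Stage 2: F_2 = 10^(7.62/10) = 5.781, G_2 = 10^(−7.62/10) = 0.1730
  Stage 3: F_3 = 10^(1.62/10) = 1.452, G_3 = 10^(9.68/10) = 9.290
  Stage 4: F_4 = 10^(7.79/10) = 6.012, G_4 = 10^(14.6/10) = 28.84
Friis cascade:
  F = 1.722 + (5.781 − 1)/0.5808 + (1.452 − 1)/0.1005 + (6.012 − 1)/0.9333 = 19.82
NF = 10 log₁₀(19.82) = 12.97 dB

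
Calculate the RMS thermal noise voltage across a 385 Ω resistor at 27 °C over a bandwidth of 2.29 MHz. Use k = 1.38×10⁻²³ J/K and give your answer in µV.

3.82 µV

T = 27 °C + 273.15 = 300.15 K
V_n = √(4kTRB)
4kTRB = 4 × 1.38×10⁻²³ × 300.15 × 3.85×10² × 2.29×10⁶ = 1.46×10⁻¹¹ V²
V_n = √(1.46×10⁻¹¹) = 3.82×10⁻⁶ V = 3.82 µV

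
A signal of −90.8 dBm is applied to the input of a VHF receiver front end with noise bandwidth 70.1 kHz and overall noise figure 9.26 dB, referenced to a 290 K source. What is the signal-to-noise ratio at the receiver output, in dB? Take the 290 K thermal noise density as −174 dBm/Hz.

25.5 dB

Noise floor: N = −174 + 10 log₁₀(B) + NF
10 log₁₀(7.01×10⁴) = 48.46 dB
N = −174 + 48.46 + 9.26 = −116.28 dBm
SNR = P_sig − N = −90.8 − (−116.28) = 25.48 dB → 25.5 dB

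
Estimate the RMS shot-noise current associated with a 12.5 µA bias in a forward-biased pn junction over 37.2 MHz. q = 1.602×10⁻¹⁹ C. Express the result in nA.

I_n = √(2qI·B)
2qI·B = 2 × 1.602×10⁻¹⁹ × 1.25×10⁻⁵ × 3.72×10⁷ = 1.49×10⁻¹⁶ A²
I_n = √(1.49×10⁻¹⁶) = 1.22×10⁻⁸ A = 12.2 nA

12.2 nA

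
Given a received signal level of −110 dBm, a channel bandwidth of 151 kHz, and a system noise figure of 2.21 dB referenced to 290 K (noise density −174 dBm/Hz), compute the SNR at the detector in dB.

10.0 dB

Noise floor: N = −174 + 10 log₁₀(B) + NF
10 log₁₀(1.51×10⁵) = 51.79 dB
N = −174 + 51.79 + 2.21 = −120.00 dBm
SNR = P_sig − N = −110 − (−120.00) = 10.00 dB → 10.0 dB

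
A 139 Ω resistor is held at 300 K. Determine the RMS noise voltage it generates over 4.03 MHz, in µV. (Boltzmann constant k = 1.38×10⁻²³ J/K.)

V_n = √(4kTRB)
4kTRB = 4 × 1.38×10⁻²³ × 300 × 1.39×10² × 4.03×10⁶ = 9.28×10⁻¹² V²
V_n = √(9.28×10⁻¹²) = 3.05×10⁻⁶ V = 3.05 µV

3.05 µV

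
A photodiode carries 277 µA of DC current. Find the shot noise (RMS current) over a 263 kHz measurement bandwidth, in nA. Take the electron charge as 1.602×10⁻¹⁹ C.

I_n = √(2qI·B)
2qI·B = 2 × 1.602×10⁻¹⁹ × 2.77×10⁻⁴ × 2.63×10⁵ = 2.33×10⁻¹⁷ A²
I_n = √(2.33×10⁻¹⁷) = 4.83×10⁻⁹ A = 4.83 nA

4.83 nA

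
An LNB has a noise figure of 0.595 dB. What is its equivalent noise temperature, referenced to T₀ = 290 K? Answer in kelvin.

42.6 K

F = 10^(0.595/10) = 1.14683
T_e = (F − 1)·T₀ = (1.14683 − 1) × 290 = 42.6 K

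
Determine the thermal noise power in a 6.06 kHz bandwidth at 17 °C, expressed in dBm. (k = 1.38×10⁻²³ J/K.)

T = 17 °C + 273.15 = 290.15 K
P_n = kTB = 1.38×10⁻²³ × 290.15 × 6.06×10³ = 2.43×10⁻¹⁷ W
In dBm: 10 log₁₀(2.43×10⁻¹⁷ / 10⁻³) = −136.2 dBm

−136.2 dBm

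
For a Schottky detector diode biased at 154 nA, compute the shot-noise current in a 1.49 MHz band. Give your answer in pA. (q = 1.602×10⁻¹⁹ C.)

271 pA

I_n = √(2qI·B)
2qI·B = 2 × 1.602×10⁻¹⁹ × 1.54×10⁻⁷ × 1.49×10⁶ = 7.35×10⁻²⁰ A²
I_n = √(7.35×10⁻²⁰) = 2.71×10⁻¹⁰ A = 271 pA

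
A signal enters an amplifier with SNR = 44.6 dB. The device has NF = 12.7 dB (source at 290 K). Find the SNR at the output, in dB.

31.9 dB

By definition F = SNR_in/SNR_out, so in dB: SNR_out = SNR_in − NF
SNR_out = 44.6 − 12.7 = 31.9 dB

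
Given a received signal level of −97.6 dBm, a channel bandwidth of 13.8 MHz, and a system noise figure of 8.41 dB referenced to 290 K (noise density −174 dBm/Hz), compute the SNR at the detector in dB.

−3.4 dB

Noise floor: N = −174 + 10 log₁₀(B) + NF
10 log₁₀(1.38×10⁷) = 71.4 dB
N = −174 + 71.4 + 8.41 = −94.19 dBm
SNR = P_sig − N = −97.6 − (−94.19) = −3.41 dB → −3.4 dB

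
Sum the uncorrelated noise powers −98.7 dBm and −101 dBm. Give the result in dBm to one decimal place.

Convert to linear, add, convert back:
P₁ = 1.35×10⁻¹³ W, P₂ = 7.94×10⁻¹⁴ W
P_tot = 2.14×10⁻¹³ W → 10 log₁₀(P_tot / 10⁻³) = −96.7 dBm

−96.7 dBm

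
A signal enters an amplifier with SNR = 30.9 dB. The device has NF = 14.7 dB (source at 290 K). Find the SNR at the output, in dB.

16.2 dB

By definition F = SNR_in/SNR_out, so in dB: SNR_out = SNR_in − NF
SNR_out = 30.9 − 14.7 = 16.2 dB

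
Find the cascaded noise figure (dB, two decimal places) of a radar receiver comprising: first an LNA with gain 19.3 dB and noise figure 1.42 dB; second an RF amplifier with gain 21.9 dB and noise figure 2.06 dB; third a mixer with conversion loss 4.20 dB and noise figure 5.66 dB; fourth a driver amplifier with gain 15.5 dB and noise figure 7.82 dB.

1.45 dB

Convert to linear (a loss of L dB is a gain of −L dB): F_i = 10^(NF_i/10), G_i = 10^(G_i,dB/10)
  Stage 1: F_1 = 10^(1.42/10) = 1.387, G_1 = 10^(19.3/10) = 85.11
  Stage 2: F_2 = 10^(2.06/10) = 1.607, G_2 = 10^(21.9/10) = 154.9
  Stage 3: F_3 = 10^(5.66/10) = 3.681, G_3 = 10^(−4.20/10) = 0.3802
  Stage 4: F_4 = 10^(7.82/10) = 6.053, G_4 = 10^(15.5/10) = 35.48
Friis cascade:
  F = 1.387 + (1.607 − 1)/85.11 + (3.681 − 1)/1.318×10⁴ + (6.053 − 1)/5012 = 1.395
NF = 10 log₁₀(1.395) = 1.45 dB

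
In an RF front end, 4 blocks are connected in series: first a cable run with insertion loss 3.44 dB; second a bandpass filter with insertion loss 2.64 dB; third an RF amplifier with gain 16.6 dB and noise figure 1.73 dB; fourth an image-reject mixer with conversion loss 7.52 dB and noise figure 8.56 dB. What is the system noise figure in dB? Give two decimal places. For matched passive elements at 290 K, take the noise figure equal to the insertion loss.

8.19 dB

Convert to linear (a loss of L dB is a gain of −L dB): F_i = 10^(NF_i/10), G_i = 10^(G_i,dB/10)
  Stage 1: F_1 = 10^(3.44/10) = 2.208, G_1 = 10^(−3.44/10) = 0.4529
  Stage 2: F_2 = 10^(2.64/10) = 1.837, G_2 = 10^(−2.64/10) = 0.5445
  Stage 3: F_3 = 10^(1.73/10) = 1.489, G_3 = 10^(16.6/10) = 45.71
  Stage 4: F_4 = 10^(8.56/10) = 7.178, G_4 = 10^(−7.52/10) = 0.1770
Friis cascade:
  F = 2.208 + (1.837 − 1)/0.4529 + (1.489 − 1)/0.2466 + (7.178 − 1)/11.27 = 6.588
NF = 10 log₁₀(6.588) = 8.19 dB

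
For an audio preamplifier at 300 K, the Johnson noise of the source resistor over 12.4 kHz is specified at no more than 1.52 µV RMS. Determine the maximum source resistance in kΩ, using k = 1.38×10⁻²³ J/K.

11.3 kΩ

Johnson–Nyquist: V_n = √(4kTRB) ⇒ R = V_n² / (4kTB)
4kTB = 4 × 1.38×10⁻²³ × 300 × 1.24×10⁴ = 2.05×10⁻¹⁶
R = (1.52×10⁻⁶)² / 2.05×10⁻¹⁶ = 1.13×10⁴ Ω = 11.3 kΩ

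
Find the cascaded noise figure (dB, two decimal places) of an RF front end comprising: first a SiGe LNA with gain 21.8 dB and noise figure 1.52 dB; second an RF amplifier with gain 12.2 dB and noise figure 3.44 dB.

1.54 dB

Convert to linear (a loss of L dB is a gain of −L dB): F_i = 10^(NF_i/10), G_i = 10^(G_i,dB/10)
  Stage 1: F_1 = 10^(1.52/10) = 1.419, G_1 = 10^(21.8/10) = 151.4
  Stage 2: F_2 = 10^(3.44/10) = 2.208, G_2 = 10^(12.2/10) = 16.60
Friis cascade:
  F = 1.419 + (2.208 − 1)/151.4 = 1.427
NF = 10 log₁₀(1.427) = 1.54 dB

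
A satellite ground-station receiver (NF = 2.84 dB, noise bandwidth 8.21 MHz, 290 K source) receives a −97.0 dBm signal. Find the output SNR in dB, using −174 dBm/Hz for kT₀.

5.0 dB

Noise floor: N = −174 + 10 log₁₀(B) + NF
10 log₁₀(8.21×10⁶) = 69.14 dB
N = −174 + 69.14 + 2.84 = −102.02 dBm
SNR = P_sig − N = −97.0 − (−102.02) = 5.02 dB → 5.0 dB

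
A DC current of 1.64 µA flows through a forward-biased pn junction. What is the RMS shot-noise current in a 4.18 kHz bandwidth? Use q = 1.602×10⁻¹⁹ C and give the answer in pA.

46.9 pA

I_n = √(2qI·B)
2qI·B = 2 × 1.602×10⁻¹⁹ × 1.64×10⁻⁶ × 4.18×10³ = 2.20×10⁻²¹ A²
I_n = √(2.20×10⁻²¹) = 4.69×10⁻¹¹ A = 46.9 pA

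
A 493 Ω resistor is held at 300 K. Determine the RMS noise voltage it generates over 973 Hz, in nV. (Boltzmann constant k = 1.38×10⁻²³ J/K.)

V_n = √(4kTRB)
4kTRB = 4 × 1.38×10⁻²³ × 300 × 4.93×10² × 9.73×10² = 7.94×10⁻¹⁵ V²
V_n = √(7.94×10⁻¹⁵) = 8.91×10⁻⁸ V = 89.1 nV

89.1 nV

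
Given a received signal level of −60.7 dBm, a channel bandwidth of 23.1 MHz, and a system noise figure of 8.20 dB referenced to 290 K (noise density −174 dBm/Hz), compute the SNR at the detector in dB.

31.5 dB

Noise floor: N = −174 + 10 log₁₀(B) + NF
10 log₁₀(2.31×10⁷) = 73.64 dB
N = −174 + 73.64 + 8.20 = −92.16 dBm
SNR = P_sig − N = −60.7 − (−92.16) = 31.46 dB → 31.5 dB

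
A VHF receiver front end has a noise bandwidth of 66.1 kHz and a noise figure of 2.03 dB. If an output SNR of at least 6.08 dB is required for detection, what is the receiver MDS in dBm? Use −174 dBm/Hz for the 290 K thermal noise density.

Sensitivity = −174 + 10 log₁₀(B) + NF + SNR_min
= −174 + 48.2 + 2.03 + 6.08
= −117.69 dBm → −117.7 dBm

−117.7 dBm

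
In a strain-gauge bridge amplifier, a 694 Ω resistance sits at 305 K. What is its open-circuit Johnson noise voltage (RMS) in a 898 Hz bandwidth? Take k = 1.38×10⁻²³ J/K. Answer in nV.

V_n = √(4kTRB)
4kTRB = 4 × 1.38×10⁻²³ × 305 × 6.94×10² × 8.98×10² = 1.05×10⁻¹⁴ V²
V_n = √(1.05×10⁻¹⁴) = 1.02×10⁻⁷ V = 102 nV

102 nV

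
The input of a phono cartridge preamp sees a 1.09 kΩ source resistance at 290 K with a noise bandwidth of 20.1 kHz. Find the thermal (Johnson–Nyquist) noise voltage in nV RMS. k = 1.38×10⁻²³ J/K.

592 nV

V_n = √(4kTRB)
4kTRB = 4 × 1.38×10⁻²³ × 290 × 1.09×10³ × 2.01×10⁴ = 3.51×10⁻¹³ V²
V_n = √(3.51×10⁻¹³) = 5.92×10⁻⁷ V = 592 nV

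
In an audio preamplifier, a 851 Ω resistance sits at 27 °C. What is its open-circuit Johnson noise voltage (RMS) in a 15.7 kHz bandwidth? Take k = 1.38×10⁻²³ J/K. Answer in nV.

470 nV

T = 27 °C + 273.15 = 300.15 K
V_n = √(4kTRB)
4kTRB = 4 × 1.38×10⁻²³ × 300.15 × 8.51×10² × 1.57×10⁴ = 2.21×10⁻¹³ V²
V_n = √(2.21×10⁻¹³) = 4.70×10⁻⁷ V = 470 nV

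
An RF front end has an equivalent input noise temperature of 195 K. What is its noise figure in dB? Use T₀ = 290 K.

2.23 dB

F = 1 + T_e/T₀ = 1 + 195/290 = 1.67241
NF = 10 log₁₀(1.67241) = 2.23 dB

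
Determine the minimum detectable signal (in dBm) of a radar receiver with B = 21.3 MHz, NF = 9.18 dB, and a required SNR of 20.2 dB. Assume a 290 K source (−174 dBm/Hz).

−71.3 dBm

Sensitivity = −174 + 10 log₁₀(B) + NF + SNR_min
= −174 + 73.28 + 9.18 + 20.2
= −71.34 dBm → −71.3 dBm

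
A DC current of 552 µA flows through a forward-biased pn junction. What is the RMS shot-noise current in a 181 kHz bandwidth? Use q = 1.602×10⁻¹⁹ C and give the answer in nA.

5.66 nA

I_n = √(2qI·B)
2qI·B = 2 × 1.602×10⁻¹⁹ × 5.52×10⁻⁴ × 1.81×10⁵ = 3.20×10⁻¹⁷ A²
I_n = √(3.20×10⁻¹⁷) = 5.66×10⁻⁹ A = 5.66 nA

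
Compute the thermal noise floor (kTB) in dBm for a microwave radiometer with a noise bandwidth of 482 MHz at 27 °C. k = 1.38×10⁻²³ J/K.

−87.0 dBm

T = 27 °C + 273.15 = 300.15 K
P_n = kTB = 1.38×10⁻²³ × 300.15 × 4.82×10⁸ = 2.00×10⁻¹² W
In dBm: 10 log₁₀(2.00×10⁻¹² / 10⁻³) = −87.0 dBm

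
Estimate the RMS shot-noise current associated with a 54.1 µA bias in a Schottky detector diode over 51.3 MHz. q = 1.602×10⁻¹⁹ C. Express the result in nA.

I_n = √(2qI·B)
2qI·B = 2 × 1.602×10⁻¹⁹ × 5.41×10⁻⁵ × 5.13×10⁷ = 8.89×10⁻¹⁶ A²
I_n = √(8.89×10⁻¹⁶) = 2.98×10⁻⁸ A = 29.8 nA

29.8 nA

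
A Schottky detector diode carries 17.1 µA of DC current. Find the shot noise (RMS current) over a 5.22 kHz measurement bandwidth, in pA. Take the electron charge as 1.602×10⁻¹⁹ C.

I_n = √(2qI·B)
2qI·B = 2 × 1.602×10⁻¹⁹ × 1.71×10⁻⁵ × 5.22×10³ = 2.86×10⁻²⁰ A²
I_n = √(2.86×10⁻²⁰) = 1.69×10⁻¹⁰ A = 169 pA

169 pA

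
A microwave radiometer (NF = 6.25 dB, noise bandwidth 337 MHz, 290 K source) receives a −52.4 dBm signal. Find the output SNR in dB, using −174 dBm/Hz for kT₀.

30.1 dB

Noise floor: N = −174 + 10 log₁₀(B) + NF
10 log₁₀(3.37×10⁸) = 85.28 dB
N = −174 + 85.28 + 6.25 = −82.47 dBm
SNR = P_sig − N = −52.4 − (−82.47) = 30.07 dB → 30.1 dB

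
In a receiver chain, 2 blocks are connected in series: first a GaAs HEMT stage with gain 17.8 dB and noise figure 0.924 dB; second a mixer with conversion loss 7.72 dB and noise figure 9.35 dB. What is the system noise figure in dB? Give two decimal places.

Convert to linear (a loss of L dB is a gain of −L dB): F_i = 10^(NF_i/10), G_i = 10^(G_i,dB/10)
  Stage 1: F_1 = 10^(0.924/10) = 1.237, G_1 = 10^(17.8/10) = 60.26
  Stage 2: F_2 = 10^(9.35/10) = 8.610, G_2 = 10^(−7.72/10) = 0.1690
Friis cascade:
  F = 1.237 + (8.610 − 1)/60.26 = 1.363
NF = 10 log₁₀(1.363) = 1.35 dB

1.35 dB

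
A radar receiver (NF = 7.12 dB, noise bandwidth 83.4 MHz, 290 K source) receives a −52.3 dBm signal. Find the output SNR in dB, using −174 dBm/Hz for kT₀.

Noise floor: N = −174 + 10 log₁₀(B) + NF
10 log₁₀(8.34×10⁷) = 79.21 dB
N = −174 + 79.21 + 7.12 = −87.67 dBm
SNR = P_sig − N = −52.3 − (−87.67) = 35.37 dB → 35.4 dB

35.4 dB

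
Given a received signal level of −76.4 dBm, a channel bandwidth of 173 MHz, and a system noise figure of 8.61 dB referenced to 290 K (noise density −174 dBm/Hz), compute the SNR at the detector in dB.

Noise floor: N = −174 + 10 log₁₀(B) + NF
10 log₁₀(1.73×10⁸) = 82.38 dB
N = −174 + 82.38 + 8.61 = −83.01 dBm
SNR = P_sig − N = −76.4 − (−83.01) = 6.61 dB → 6.6 dB

6.6 dB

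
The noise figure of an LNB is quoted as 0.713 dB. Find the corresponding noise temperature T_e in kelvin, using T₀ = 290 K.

51.7 K

F = 10^(0.713/10) = 1.17842
T_e = (F − 1)·T₀ = (1.17842 − 1) × 290 = 51.7 K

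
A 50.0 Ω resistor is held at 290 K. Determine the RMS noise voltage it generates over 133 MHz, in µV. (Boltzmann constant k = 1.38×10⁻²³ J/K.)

10.3 µV

V_n = √(4kTRB)
4kTRB = 4 × 1.38×10⁻²³ × 290 × 5.00×10¹ × 1.33×10⁸ = 1.06×10⁻¹⁰ V²
V_n = √(1.06×10⁻¹⁰) = 1.03×10⁻⁵ V = 10.3 µV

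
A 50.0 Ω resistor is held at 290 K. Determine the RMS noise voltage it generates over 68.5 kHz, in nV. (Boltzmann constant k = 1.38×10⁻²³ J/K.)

234 nV

V_n = √(4kTRB)
4kTRB = 4 × 1.38×10⁻²³ × 290 × 5.00×10¹ × 6.85×10⁴ = 5.48×10⁻¹⁴ V²
V_n = √(5.48×10⁻¹⁴) = 2.34×10⁻⁷ V = 234 nV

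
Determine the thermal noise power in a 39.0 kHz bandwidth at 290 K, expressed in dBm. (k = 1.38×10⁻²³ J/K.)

−128.1 dBm

P_n = kTB = 1.38×10⁻²³ × 290 × 3.90×10⁴ = 1.56×10⁻¹⁶ W
In dBm: 10 log₁₀(1.56×10⁻¹⁶ / 10⁻³) = −128.1 dBm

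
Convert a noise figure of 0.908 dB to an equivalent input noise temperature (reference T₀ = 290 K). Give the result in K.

F = 10^(0.908/10) = 1.23254
T_e = (F − 1)·T₀ = (1.23254 − 1) × 290 = 67.4 K

67.4 K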